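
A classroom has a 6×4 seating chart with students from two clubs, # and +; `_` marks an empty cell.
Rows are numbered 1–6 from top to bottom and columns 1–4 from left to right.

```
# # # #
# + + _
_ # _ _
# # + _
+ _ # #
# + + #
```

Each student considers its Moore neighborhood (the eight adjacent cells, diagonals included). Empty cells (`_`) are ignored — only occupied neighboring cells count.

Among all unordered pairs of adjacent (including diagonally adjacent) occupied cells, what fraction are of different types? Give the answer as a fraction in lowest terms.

21/37

Scan each occupied cell's neighbors to the right and below (and the two forward diagonals) so each pair is counted once.
From row 1: 6 unlike of 11 pairs (running 6/11).
From row 2: 3 unlike of 5 pairs (running 9/16).
From row 3: 1 unlike of 3 pairs (running 10/19).
From row 4: 5 unlike of 7 pairs (running 15/26).
From row 5: 4 unlike of 8 pairs (running 19/34).
From row 6: 2 unlike of 3 pairs (running 21/37).
Total adjacent occupied pairs: 37; unlike-type pairs: 21.
21/37 is already in lowest terms.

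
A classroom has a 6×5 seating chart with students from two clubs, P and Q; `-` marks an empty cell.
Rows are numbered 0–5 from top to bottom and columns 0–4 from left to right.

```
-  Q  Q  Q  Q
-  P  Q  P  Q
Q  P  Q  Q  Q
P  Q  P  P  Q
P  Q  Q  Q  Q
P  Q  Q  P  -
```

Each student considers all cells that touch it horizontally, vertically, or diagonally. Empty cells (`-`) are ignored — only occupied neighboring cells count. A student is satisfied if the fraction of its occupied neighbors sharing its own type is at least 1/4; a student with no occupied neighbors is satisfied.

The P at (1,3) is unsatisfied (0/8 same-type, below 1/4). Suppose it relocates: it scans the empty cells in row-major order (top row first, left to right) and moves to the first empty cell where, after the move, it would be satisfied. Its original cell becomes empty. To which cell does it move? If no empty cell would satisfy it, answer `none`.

Vacating (1,3). Empty cells in order:
  (0,0): 1/2 same-type → satisfied — stop here.

(0,0)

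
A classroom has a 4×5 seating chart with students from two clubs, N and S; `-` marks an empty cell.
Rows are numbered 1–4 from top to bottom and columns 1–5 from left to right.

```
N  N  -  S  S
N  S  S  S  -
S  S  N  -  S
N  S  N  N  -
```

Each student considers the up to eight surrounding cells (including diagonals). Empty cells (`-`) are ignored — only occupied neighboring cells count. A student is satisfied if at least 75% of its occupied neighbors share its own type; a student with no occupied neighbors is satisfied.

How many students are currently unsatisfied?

Row 1: (1,1)N 2/3 not · (1,2)N 2/4 not · (1,4)S 3/3 satisfied · (1,5)S 2/2 satisfied
Row 2: (2,1)N 2/5 not · (2,2)S 3/7 not · (2,3)S 4/6 not · (2,4)S 4/5 satisfied
Row 3: (3,1)S 3/5 not · (3,2)S 4/8 not · (3,3)N 2/7 not · (3,5)S 1/2 not
Row 4: (4,1)N 0/3 not · (4,2)S 2/5 not · (4,3)N 2/4 not · (4,4)N 2/3 not
Unsatisfied: (1,1), (1,2), (2,1), (2,2), (2,3), (3,1), (3,2), (3,3), (3,5), (4,1), (4,2), (4,3), (4,4) — 13 in total.

13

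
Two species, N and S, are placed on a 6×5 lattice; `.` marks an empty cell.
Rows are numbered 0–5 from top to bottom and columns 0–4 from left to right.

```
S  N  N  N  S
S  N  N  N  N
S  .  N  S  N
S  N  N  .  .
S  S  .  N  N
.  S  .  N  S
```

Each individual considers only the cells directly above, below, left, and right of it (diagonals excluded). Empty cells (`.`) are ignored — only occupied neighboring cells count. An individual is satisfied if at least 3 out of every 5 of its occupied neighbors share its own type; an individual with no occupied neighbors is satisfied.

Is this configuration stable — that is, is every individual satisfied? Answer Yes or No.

No

Row 0: (0,0)S 1/2 ✗ · (0,1)N 2/3 ✓ · (0,2)N 3/3 ✓ · (0,3)N 2/3 ✓ · (0,4)S 0/2 ✗
Row 1: (1,0)S 2/3 ✓ · (1,1)N 2/3 ✓ · (1,2)N 4/4 ✓ · (1,3)N 3/4 ✓ · (1,4)N 2/3 ✓
Row 2: (2,0)S 2/2 ✓ · (2,2)N 2/3 ✓ · (2,3)S 0/3 ✗ · (2,4)N 1/2 ✗
Row 3: (3,0)S 2/3 ✓ · (3,1)N 1/3 ✗ · (3,2)N 2/2 ✓
Row 4: (4,0)S 2/2 ✓ · (4,1)S 2/3 ✓ · (4,3)N 2/2 ✓ · (4,4)N 1/2 ✗
Row 5: (5,1)S 1/1 ✓ · (5,3)N 1/2 ✗ · (5,4)S 0/2 ✗
For instance (0,0) has only 1/2 same-type neighbors, below 3/5.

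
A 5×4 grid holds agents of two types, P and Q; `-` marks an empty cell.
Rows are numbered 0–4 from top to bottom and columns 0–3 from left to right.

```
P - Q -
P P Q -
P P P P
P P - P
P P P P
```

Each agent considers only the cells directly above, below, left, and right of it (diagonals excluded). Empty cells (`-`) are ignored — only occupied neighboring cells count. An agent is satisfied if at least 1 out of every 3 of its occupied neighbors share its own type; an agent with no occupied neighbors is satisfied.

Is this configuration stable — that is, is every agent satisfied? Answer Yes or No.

Yes

Row 0: (0,0)P 1/1 ✓ · (0,2)Q 1/1 ✓
Row 1: (1,0)P 3/3 ✓ · (1,1)P 2/3 ✓ · (1,2)Q 1/3 ✓
Row 2: (2,0)P 3/3 ✓ · (2,1)P 4/4 ✓ · (2,2)P 2/3 ✓ · (2,3)P 2/2 ✓
Row 3: (3,0)P 3/3 ✓ · (3,1)P 3/3 ✓ · (3,3)P 2/2 ✓
Row 4: (4,0)P 2/2 ✓ · (4,1)P 3/3 ✓ · (4,2)P 2/2 ✓ · (4,3)P 2/2 ✓
All meet the threshold, so the configuration is stable.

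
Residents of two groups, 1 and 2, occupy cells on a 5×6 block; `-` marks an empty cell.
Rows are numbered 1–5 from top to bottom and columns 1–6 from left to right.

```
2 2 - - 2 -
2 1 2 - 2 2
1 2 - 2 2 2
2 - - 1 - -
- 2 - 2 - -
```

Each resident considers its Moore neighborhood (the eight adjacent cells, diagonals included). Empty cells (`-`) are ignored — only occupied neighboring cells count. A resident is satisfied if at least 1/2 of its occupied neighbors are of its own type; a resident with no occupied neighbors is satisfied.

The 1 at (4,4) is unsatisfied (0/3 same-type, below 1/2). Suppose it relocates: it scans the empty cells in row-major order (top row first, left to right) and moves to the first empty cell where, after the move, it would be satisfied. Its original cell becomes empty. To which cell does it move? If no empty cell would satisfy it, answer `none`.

Vacating (4,4). Empty cells in order:
  (1,3): 1/3 same-type → still unsatisfied.
  (1,4): 0/3 same-type → still unsatisfied.
  (1,6): 0/3 same-type → still unsatisfied.
  (2,4): 0/5 same-type → still unsatisfied.
  (3,3): 1/4 same-type → still unsatisfied.
  (4,2): 1/4 same-type → still unsatisfied.
  (4,3): 0/4 same-type → still unsatisfied.
  (4,5): 0/4 same-type → still unsatisfied.
  (4,6): 0/2 same-type → still unsatisfied.
  (5,1): 0/2 same-type → still unsatisfied.
  (5,3): 0/2 same-type → still unsatisfied.
  (5,5): 0/1 same-type → still unsatisfied.
  (5,6): 0/0 same-type → satisfied — stop here.

(5,6)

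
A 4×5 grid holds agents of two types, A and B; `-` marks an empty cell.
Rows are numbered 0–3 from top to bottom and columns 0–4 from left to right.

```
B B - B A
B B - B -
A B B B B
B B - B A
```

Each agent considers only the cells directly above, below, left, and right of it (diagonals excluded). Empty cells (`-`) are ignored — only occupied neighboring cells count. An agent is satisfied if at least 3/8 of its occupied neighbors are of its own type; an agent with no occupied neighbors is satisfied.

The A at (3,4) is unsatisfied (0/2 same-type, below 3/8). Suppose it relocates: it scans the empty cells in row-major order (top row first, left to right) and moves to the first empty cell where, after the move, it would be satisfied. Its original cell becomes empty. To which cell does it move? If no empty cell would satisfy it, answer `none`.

none

Vacating (3,4). Empty cells in order:
  (0,2): 0/2 same-type → still unsatisfied.
  (1,2): 0/3 same-type → still unsatisfied.
  (1,4): 1/3 same-type → still unsatisfied.
  (3,2): 0/3 same-type → still unsatisfied.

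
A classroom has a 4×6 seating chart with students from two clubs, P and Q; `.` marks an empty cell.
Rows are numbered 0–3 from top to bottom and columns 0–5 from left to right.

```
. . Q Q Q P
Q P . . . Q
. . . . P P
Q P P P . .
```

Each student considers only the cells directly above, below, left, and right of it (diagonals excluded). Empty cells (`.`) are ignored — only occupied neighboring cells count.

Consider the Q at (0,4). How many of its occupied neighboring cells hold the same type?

Occupied neighbors of (0,4): (0,3)=Q, (0,5)=P.
Same type (Q): 1 of 2.

1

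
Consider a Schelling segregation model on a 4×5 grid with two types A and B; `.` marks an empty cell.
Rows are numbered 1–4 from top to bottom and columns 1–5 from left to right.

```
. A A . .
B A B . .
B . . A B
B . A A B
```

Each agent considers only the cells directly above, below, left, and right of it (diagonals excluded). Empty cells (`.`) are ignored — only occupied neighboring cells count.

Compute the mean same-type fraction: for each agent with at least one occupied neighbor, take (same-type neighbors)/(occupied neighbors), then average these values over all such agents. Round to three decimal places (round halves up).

0.625

(1,2)A 2/2
(1,3)A 1/2
(2,1)B 1/2
(2,2)A 1/3
(2,3)B 0/2
(3,1)B 2/2
(3,4)A 1/2
(3,5)B 1/2
(4,1)B 1/1
(4,3)A 1/1
(4,4)A 2/3
(4,5)B 1/2
Sum over 12 agents: 2/2 + 1/2 + 1/2 + 1/3 + 0/2 + 2/2 + 1/2 + 1/2 + 1/1 + 1/1 + 2/3 + 1/2 = 15/2; mean = 15/2 ÷ 12 = 5/8 = 0.625 → 0.625.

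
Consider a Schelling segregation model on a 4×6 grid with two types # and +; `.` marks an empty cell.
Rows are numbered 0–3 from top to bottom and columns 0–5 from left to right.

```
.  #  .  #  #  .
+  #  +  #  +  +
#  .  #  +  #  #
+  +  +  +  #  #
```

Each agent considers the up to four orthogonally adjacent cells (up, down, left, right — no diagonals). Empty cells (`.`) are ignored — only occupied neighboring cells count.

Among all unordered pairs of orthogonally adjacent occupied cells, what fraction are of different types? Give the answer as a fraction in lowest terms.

5/9

Scan each occupied cell's neighbors to the right and below so each pair is counted once.
Row 0: #(0,1)–#(1,1)= #(0,3)–#(0,4)= #(0,3)–#(1,3)= #(0,4)–+(1,4)≠  → 1/4 unlike.
Row 1: +(1,0)–#(1,1)≠ +(1,0)–#(2,0)≠ #(1,1)–+(1,2)≠ +(1,2)–#(1,3)≠ +(1,2)–#(2,2)≠ #(1,3)–+(1,4)≠ #(1,3)–+(2,3)≠ +(1,4)–+(1,5)= +(1,4)–#(2,4)≠ +(1,5)–#(2,5)≠  → 9/10 unlike.
Row 2: #(2,0)–+(3,0)≠ #(2,2)–+(2,3)≠ #(2,2)–+(3,2)≠ +(2,3)–#(2,4)≠ +(2,3)–+(3,3)= #(2,4)–#(2,5)= #(2,4)–#(3,4)= #(2,5)–#(3,5)=  → 4/8 unlike.
Row 3: +(3,0)–+(3,1)= +(3,1)–+(3,2)= +(3,2)–+(3,3)= +(3,3)–#(3,4)≠ #(3,4)–#(3,5)=  → 1/5 unlike.
Total adjacent occupied pairs: 27; unlike-type pairs: 15.
15/27 reduces to 5/9.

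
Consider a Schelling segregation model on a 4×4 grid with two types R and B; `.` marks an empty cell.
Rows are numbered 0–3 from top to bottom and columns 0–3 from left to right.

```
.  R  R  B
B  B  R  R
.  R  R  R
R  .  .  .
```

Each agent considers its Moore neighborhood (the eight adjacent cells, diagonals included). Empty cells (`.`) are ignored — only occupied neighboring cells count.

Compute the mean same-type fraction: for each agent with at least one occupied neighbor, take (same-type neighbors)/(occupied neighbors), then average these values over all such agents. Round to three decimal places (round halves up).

(0,1)R 2/4
(0,2)R 3/5
(0,3)B 0/3
(1,0)B 1/3
(1,1)B 1/6
(1,2)R 6/8
(1,3)R 4/5
(2,1)R 3/5
(2,2)R 4/5
(2,3)R 3/3
(3,0)R 1/1
Sum over 11 agents: 2/4 + 3/5 + 0/3 + 1/3 + 1/6 + 6/8 + 4/5 + 3/5 + 4/5 + 3/3 + 1/1 = 131/20; mean = 131/20 ÷ 11 = 131/220 = 0.595454… → 0.595.

0.595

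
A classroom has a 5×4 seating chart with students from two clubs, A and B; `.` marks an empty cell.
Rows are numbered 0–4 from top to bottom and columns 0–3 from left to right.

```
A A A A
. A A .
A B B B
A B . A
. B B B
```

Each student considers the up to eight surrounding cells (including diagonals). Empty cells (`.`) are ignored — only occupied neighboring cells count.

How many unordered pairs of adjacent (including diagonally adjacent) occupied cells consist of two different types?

Scan each occupied cell's neighbors to the right and below (and the two forward diagonals) so each pair is counted once.
Row 0: A(0,0)–A(0,1)= A(0,0)–A(1,1)= A(0,1)–A(0,2)= A(0,1)–A(1,1)= A(0,1)–A(1,2)= A(0,2)–A(0,3)= A(0,2)–A(1,2)= A(0,2)–A(1,1)= A(0,3)–A(1,2)=  → 0/9 unlike.
Row 1: A(1,1)–A(1,2)= A(1,1)–B(2,1)≠ A(1,1)–B(2,2)≠ A(1,1)–A(2,0)= A(1,2)–B(2,2)≠ A(1,2)–B(2,3)≠ A(1,2)–B(2,1)≠  → 5/7 unlike.
Row 2: A(2,0)–B(2,1)≠ A(2,0)–A(3,0)= A(2,0)–B(3,1)≠ B(2,1)–B(2,2)= B(2,1)–B(3,1)= B(2,1)–A(3,0)≠ B(2,2)–B(2,3)= B(2,2)–A(3,3)≠ B(2,2)–B(3,1)= B(2,3)–A(3,3)≠  → 5/10 unlike.
Row 3: A(3,0)–B(3,1)≠ A(3,0)–B(4,1)≠ B(3,1)–B(4,1)= B(3,1)–B(4,2)= A(3,3)–B(4,3)≠ A(3,3)–B(4,2)≠  → 4/6 unlike.
Row 4: B(4,1)–B(4,2)= B(4,2)–B(4,3)=  → 0/2 unlike.
Total adjacent occupied pairs: 34; unlike-type pairs: 14.

14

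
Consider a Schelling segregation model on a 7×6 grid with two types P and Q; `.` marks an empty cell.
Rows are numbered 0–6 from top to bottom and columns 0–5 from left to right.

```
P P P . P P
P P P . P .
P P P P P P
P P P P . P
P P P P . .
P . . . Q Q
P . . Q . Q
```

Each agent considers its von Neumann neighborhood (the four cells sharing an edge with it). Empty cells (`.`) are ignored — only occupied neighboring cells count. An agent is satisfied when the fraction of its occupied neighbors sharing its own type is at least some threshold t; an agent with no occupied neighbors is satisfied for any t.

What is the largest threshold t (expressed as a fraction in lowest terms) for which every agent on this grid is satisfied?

(0,0)P 2/2
(0,1)P 3/3
(0,2)P 2/2
(0,4)P 2/2
(0,5)P 1/1
(1,0)P 3/3
(1,1)P 4/4
(1,2)P 3/3
(1,4)P 2/2
(2,0)P 3/3
(2,1)P 4/4
(2,2)P 4/4
(2,3)P 3/3
(2,4)P 3/3
(2,5)P 2/2
(3,0)P 3/3
(3,1)P 4/4
(3,2)P 4/4
(3,3)P 3/3
(3,5)P 1/1
(4,0)P 3/3
(4,1)P 3/3
(4,2)P 3/3
(4,3)P 2/2
(5,0)P 2/2
(5,4)Q 1/1
(5,5)Q 2/2
(6,0)P 1/1
(6,3)Q — no occupied neighbors
(6,5)Q 1/1
The smallest same-type fraction is 2/2 at (0,0), which reduces to 1/1. Any threshold above that leaves this agent unsatisfied.

1/1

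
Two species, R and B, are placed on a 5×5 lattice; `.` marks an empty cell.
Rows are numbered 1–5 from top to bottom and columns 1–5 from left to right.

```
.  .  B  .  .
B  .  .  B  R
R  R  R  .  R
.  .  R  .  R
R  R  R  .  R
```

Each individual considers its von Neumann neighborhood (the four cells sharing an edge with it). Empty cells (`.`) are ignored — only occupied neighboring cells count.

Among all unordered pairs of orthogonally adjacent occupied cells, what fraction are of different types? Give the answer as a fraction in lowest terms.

Scan each occupied cell's neighbors to the right and below so each pair is counted once.
From row 2: 2 unlike of 3 pairs (running 2/3).
From row 3: 0 unlike of 4 pairs (running 2/7).
From row 4: 0 unlike of 2 pairs (running 2/9).
From row 5: 0 unlike of 2 pairs (running 2/11).
Total adjacent occupied pairs: 11; unlike-type pairs: 2.
2/11 is already in lowest terms.

2/11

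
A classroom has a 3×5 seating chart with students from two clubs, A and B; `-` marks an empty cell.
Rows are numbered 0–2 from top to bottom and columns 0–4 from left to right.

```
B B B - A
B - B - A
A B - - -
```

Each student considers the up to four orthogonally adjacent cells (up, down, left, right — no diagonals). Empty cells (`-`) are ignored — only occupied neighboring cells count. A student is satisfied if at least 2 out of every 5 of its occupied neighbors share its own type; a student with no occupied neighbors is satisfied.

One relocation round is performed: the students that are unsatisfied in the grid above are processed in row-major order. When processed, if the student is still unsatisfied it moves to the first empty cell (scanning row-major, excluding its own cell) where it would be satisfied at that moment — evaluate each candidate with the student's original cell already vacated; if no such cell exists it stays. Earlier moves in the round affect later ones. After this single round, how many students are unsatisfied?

0

Initially unsatisfied (in order): (2,0), (2,1).
  (2,0) → (0,3).
  (2,1): now satisfied by earlier moves; stays.
Resulting grid:
B B B A A
B - B - A
- B - - -
All satisfied now.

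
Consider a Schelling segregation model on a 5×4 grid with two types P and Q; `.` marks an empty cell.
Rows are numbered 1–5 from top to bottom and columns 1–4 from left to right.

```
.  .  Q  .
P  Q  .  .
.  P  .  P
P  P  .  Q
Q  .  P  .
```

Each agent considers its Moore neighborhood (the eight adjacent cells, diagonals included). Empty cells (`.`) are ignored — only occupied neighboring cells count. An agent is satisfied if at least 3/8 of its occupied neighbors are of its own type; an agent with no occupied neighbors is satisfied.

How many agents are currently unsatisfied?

4

Row 1: (1,3)Q 1/1 ✓
Row 2: (2,1)P 1/2 ✓ · (2,2)Q 1/3 ✗
Row 3: (3,2)P 3/4 ✓ · (3,4)P 0/1 ✗
Row 4: (4,1)P 2/3 ✓ · (4,2)P 3/4 ✓ · (4,4)Q 0/2 ✗
Row 5: (5,1)Q 0/2 ✗ · (5,3)P 1/2 ✓
Unsatisfied: (2,2), (3,4), (4,4), (5,1) — 4 in total.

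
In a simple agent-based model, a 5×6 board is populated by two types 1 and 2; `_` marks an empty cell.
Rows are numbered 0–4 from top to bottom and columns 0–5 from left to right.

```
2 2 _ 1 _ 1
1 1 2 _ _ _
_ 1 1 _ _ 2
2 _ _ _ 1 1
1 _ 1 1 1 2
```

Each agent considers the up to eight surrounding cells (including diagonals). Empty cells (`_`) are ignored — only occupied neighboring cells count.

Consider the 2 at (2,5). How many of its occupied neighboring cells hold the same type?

0

Occupied neighbors of (2,5): (3,4)=1, (3,5)=1.
Same type (2): 0 of 2.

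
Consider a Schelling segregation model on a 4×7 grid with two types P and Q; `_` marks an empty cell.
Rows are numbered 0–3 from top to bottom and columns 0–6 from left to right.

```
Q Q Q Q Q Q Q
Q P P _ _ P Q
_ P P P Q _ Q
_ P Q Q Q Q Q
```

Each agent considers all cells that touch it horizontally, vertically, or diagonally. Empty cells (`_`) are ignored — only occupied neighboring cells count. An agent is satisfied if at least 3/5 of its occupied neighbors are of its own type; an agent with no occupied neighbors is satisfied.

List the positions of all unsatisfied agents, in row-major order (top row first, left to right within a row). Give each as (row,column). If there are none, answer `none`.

Row 0: (0,0)Q 2/3 ok · (0,1)Q 3/5 ok · (0,2)Q 2/4 unhappy · (0,3)Q 2/3 ok · (0,4)Q 2/3 ok · (0,5)Q 3/4 ok · (0,6)Q 2/3 ok
Row 1: (1,0)Q 2/4 unhappy · (1,1)P 3/7 unhappy · (1,2)P 4/7 unhappy · (1,5)P 0/6 unhappy · (1,6)Q 3/4 ok
Row 2: (2,1)P 4/6 ok · (2,2)P 5/7 ok · (2,3)P 2/6 unhappy · (2,4)Q 3/5 ok · (2,6)Q 3/4 ok
Row 3: (3,1)P 2/3 ok · (3,2)Q 1/5 unhappy · (3,3)Q 3/5 ok · (3,4)Q 3/4 ok · (3,5)Q 4/4 ok · (3,6)Q 2/2 ok

(0,2), (1,0), (1,1), (1,2), (1,5), (2,3), (3,2)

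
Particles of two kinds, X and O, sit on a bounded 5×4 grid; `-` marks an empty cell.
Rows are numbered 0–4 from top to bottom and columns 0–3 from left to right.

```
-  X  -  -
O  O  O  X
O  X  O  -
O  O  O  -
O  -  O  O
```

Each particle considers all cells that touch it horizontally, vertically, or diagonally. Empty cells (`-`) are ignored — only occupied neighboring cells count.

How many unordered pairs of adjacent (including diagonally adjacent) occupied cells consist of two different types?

Scan each occupied cell's neighbors to the right and below (and the two forward diagonals) so each pair is counted once.
Row 0: X(0,1)–O(1,1)≠ X(0,1)–O(1,2)≠ X(0,1)–O(1,0)≠  → 3/3 unlike.
Row 1: O(1,0)–O(1,1)= O(1,0)–O(2,0)= O(1,0)–X(2,1)≠ O(1,1)–O(1,2)= O(1,1)–X(2,1)≠ O(1,1)–O(2,2)= O(1,1)–O(2,0)= O(1,2)–X(1,3)≠ O(1,2)–O(2,2)= O(1,2)–X(2,1)≠ X(1,3)–O(2,2)≠  → 5/11 unlike.
Row 2: O(2,0)–X(2,1)≠ O(2,0)–O(3,0)= O(2,0)–O(3,1)= X(2,1)–O(2,2)≠ X(2,1)–O(3,1)≠ X(2,1)–O(3,2)≠ X(2,1)–O(3,0)≠ O(2,2)–O(3,2)= O(2,2)–O(3,1)=  → 5/9 unlike.
Row 3: O(3,0)–O(3,1)= O(3,0)–O(4,0)= O(3,1)–O(3,2)= O(3,1)–O(4,2)= O(3,1)–O(4,0)= O(3,2)–O(4,2)= O(3,2)–O(4,3)=  → 0/7 unlike.
Row 4: O(4,2)–O(4,3)=  → 0/1 unlike.
Total adjacent occupied pairs: 31; unlike-type pairs: 13.

13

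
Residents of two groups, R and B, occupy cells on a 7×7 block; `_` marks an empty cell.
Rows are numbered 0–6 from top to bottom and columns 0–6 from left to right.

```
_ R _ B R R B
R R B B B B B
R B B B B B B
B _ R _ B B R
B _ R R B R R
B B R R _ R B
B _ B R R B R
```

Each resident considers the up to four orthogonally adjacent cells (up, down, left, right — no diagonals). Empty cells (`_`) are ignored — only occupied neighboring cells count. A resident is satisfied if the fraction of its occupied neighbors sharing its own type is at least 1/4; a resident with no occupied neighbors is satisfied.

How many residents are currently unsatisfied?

4

(0,1)R 1/1 ✓
(0,3)B 1/2 ✓
(0,4)R 1/3 ✓
(0,5)R 1/3 ✓
(0,6)B 1/2 ✓
(1,0)R 2/2 ✓
(1,1)R 2/4 ✓
(1,2)B 2/3 ✓
(1,3)B 4/4 ✓
(1,4)B 3/4 ✓
(1,5)B 3/4 ✓
(1,6)B 3/3 ✓
(2,0)R 1/3 ✓
(2,1)B 1/3 ✓
(2,2)B 3/4 ✓
(2,3)B 3/3 ✓
(2,4)B 4/4 ✓
(2,5)B 4/4 ✓
(2,6)B 2/3 ✓
(3,0)B 1/2 ✓
(3,2)R 1/2 ✓
(3,4)B 3/3 ✓
(3,5)B 2/4 ✓
(3,6)R 1/3 ✓
(4,0)B 2/2 ✓
(4,2)R 3/3 ✓
(4,3)R 2/3 ✓
(4,4)B 1/3 ✓
(4,5)R 2/4 ✓
(4,6)R 2/3 ✓
(5,0)B 3/3 ✓
(5,1)B 1/2 ✓
(5,2)R 2/4 ✓
(5,3)R 3/3 ✓
(5,5)R 1/3 ✓
(5,6)B 0/3 ✗
(6,0)B 1/1 ✓
(6,2)B 0/2 ✗
(6,3)R 2/3 ✓
(6,4)R 1/2 ✓
(6,5)B 0/3 ✗
(6,6)R 0/2 ✗
Unsatisfied: (5,6), (6,2), (6,5), (6,6) — 4 in total.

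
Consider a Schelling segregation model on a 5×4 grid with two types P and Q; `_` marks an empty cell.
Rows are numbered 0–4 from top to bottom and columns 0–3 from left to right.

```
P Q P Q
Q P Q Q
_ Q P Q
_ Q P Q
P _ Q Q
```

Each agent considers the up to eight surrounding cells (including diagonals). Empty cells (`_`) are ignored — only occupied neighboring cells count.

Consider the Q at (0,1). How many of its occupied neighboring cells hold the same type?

2

Occupied neighbors of (0,1): (0,0)=P, (0,2)=P, (1,0)=Q, (1,1)=P, (1,2)=Q.
Same type (Q): 2 of 5.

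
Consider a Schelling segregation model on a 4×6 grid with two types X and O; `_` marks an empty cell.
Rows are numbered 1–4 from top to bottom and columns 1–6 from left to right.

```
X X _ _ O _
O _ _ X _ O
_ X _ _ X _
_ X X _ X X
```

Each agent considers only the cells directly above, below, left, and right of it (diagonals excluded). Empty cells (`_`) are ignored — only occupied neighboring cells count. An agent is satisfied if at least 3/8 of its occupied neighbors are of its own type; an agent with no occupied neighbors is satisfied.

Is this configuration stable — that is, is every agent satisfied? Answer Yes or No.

Row 1: (1,1)X 1/2 satisfied · (1,2)X 1/1 satisfied · (1,5)O 0/0 satisfied
Row 2: (2,1)O 0/1 not · (2,4)X 0/0 satisfied · (2,6)O 0/0 satisfied
Row 3: (3,2)X 1/1 satisfied · (3,5)X 1/1 satisfied
Row 4: (4,2)X 2/2 satisfied · (4,3)X 1/1 satisfied · (4,5)X 2/2 satisfied · (4,6)X 1/1 satisfied
For instance (2,1) has only 0/1 same-type neighbors, below 3/8.

No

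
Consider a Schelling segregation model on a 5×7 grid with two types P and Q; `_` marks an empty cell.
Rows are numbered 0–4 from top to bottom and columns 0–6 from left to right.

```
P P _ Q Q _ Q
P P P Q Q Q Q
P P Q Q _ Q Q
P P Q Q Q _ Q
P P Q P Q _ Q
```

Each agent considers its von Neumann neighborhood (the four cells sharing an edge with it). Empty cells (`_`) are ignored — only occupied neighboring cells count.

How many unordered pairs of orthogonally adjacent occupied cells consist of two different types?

Scan each occupied cell's neighbors to the right and below so each pair is counted once.
Row 0: P(0,0)–P(0,1)= P(0,0)–P(1,0)= P(0,1)–P(1,1)= Q(0,3)–Q(0,4)= Q(0,3)–Q(1,3)= Q(0,4)–Q(1,4)= Q(0,6)–Q(1,6)=  → 0/7 unlike.
Row 1: P(1,0)–P(1,1)= P(1,0)–P(2,0)= P(1,1)–P(1,2)= P(1,1)–P(2,1)= P(1,2)–Q(1,3)≠ P(1,2)–Q(2,2)≠ Q(1,3)–Q(1,4)= Q(1,3)–Q(2,3)= Q(1,4)–Q(1,5)= Q(1,5)–Q(1,6)= Q(1,5)–Q(2,5)= Q(1,6)–Q(2,6)=  → 2/12 unlike.
Row 2: P(2,0)–P(2,1)= P(2,0)–P(3,0)= P(2,1)–Q(2,2)≠ P(2,1)–P(3,1)= Q(2,2)–Q(2,3)= Q(2,2)–Q(3,2)= Q(2,3)–Q(3,3)= Q(2,5)–Q(2,6)= Q(2,6)–Q(3,6)=  → 1/9 unlike.
Row 3: P(3,0)–P(3,1)= P(3,0)–P(4,0)= P(3,1)–Q(3,2)≠ P(3,1)–P(4,1)= Q(3,2)–Q(3,3)= Q(3,2)–Q(4,2)= Q(3,3)–Q(3,4)= Q(3,3)–P(4,3)≠ Q(3,4)–Q(4,4)= Q(3,6)–Q(4,6)=  → 2/10 unlike.
Row 4: P(4,0)–P(4,1)= P(4,1)–Q(4,2)≠ Q(4,2)–P(4,3)≠ P(4,3)–Q(4,4)≠  → 3/4 unlike.
Total adjacent occupied pairs: 42; unlike-type pairs: 8.

8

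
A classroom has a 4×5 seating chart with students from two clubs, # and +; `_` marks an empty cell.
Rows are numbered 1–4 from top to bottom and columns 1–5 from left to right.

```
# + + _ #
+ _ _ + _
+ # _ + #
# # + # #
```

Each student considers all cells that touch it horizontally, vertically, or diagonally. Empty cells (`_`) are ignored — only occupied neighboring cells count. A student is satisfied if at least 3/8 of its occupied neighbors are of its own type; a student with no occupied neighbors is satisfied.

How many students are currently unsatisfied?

(1,1)# 0/2 ✗
(1,2)+ 2/3 ✓
(1,3)+ 2/2 ✓
(1,5)# 0/1 ✗
(2,1)+ 2/4 ✓
(2,4)+ 2/4 ✓
(3,1)+ 1/4 ✗
(3,2)# 2/5 ✓
(3,4)+ 2/5 ✓
(3,5)# 2/4 ✓
(4,1)# 2/3 ✓
(4,2)# 2/4 ✓
(4,3)+ 1/4 ✗
(4,4)# 2/4 ✓
(4,5)# 2/3 ✓
Unsatisfied: (1,1), (1,5), (3,1), (4,3) — 4 in total.

4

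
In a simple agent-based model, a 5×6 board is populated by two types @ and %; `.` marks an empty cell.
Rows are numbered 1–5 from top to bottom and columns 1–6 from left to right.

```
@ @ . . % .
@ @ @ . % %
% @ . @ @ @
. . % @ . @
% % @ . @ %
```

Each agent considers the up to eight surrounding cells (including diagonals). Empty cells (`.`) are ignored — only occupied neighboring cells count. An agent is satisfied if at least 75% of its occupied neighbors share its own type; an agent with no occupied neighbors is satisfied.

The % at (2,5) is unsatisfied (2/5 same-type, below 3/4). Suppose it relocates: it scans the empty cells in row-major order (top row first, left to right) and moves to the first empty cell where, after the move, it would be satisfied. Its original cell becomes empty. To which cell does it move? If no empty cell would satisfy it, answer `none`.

(1,6)

Vacating (2,5). Empty cells in order:
  (1,3): 0/3 same-type → still unsatisfied.
  (1,4): 1/2 same-type → still unsatisfied.
  (1,6): 2/2 same-type → satisfied — stop here.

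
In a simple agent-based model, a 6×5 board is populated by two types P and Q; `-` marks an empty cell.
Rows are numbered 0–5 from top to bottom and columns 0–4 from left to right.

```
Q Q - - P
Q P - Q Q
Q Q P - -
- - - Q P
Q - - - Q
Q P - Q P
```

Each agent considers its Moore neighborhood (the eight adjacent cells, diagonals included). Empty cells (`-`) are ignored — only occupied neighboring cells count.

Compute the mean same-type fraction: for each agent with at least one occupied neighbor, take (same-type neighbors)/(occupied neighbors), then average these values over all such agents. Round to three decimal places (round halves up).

(0,0)Q 2/3
(0,1)Q 2/3
(0,4)P 0/2
(1,0)Q 4/5
(1,1)P 1/6
(1,3)Q 1/3
(1,4)Q 1/2
(2,0)Q 2/3
(2,1)Q 2/4
(2,2)P 1/4
(3,3)Q 1/3
(3,4)P 0/2
(4,0)Q 1/2
(4,4)Q 2/4
(5,0)Q 1/2
(5,1)P 0/2
(5,3)Q 1/2
(5,4)P 0/2
Sum over 18 agents: 2/3 + 2/3 + 0/2 + 4/5 + 1/6 + 1/3 + 1/2 + 2/3 + 2/4 + 1/4 + 1/3 + 0/2 + 1/2 + 2/4 + 1/2 + 0/2 + 1/2 + 0/2 = 413/60; mean = 413/60 ÷ 18 = 413/1080 = 0.382407… → 0.382.

0.382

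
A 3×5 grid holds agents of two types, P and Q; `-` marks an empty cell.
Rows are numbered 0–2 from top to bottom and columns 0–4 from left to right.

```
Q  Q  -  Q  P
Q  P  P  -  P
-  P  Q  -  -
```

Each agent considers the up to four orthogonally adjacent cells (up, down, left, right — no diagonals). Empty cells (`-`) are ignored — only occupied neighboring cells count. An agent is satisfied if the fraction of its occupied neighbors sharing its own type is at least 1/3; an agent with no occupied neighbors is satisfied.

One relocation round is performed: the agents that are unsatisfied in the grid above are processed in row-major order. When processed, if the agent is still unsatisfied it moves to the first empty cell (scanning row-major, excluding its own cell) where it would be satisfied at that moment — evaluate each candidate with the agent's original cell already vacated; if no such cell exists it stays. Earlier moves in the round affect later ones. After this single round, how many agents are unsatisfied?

Initially unsatisfied (in order): (0,3), (2,2).
  (0,3) → (0,2).
  (2,2) → (0,3).
Resulting grid:
Q Q Q Q P
Q P P - P
- P - - -
All satisfied now.

0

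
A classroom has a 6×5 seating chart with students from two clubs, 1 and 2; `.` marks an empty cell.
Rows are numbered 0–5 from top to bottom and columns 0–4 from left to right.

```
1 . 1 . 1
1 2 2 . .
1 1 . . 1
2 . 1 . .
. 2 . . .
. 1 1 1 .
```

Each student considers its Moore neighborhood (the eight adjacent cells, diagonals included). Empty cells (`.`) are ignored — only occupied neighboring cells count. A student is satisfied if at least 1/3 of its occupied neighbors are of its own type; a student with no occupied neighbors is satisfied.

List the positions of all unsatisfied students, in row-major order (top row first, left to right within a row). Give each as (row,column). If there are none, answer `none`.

Row 0: (0,0)1 1/2 ok · (0,2)1 0/2 unhappy · (0,4)1 0/0 ok
Row 1: (1,0)1 3/4 ok · (1,1)2 1/6 unhappy · (1,2)2 1/3 ok
Row 2: (2,0)1 2/4 ok · (2,1)1 3/6 ok · (2,4)1 0/0 ok
Row 3: (3,0)2 1/3 ok · (3,2)1 1/2 ok
Row 4: (4,1)2 1/4 unhappy
Row 5: (5,1)1 1/2 ok · (5,2)1 2/3 ok · (5,3)1 1/1 ok

(0,2), (1,1), (4,1)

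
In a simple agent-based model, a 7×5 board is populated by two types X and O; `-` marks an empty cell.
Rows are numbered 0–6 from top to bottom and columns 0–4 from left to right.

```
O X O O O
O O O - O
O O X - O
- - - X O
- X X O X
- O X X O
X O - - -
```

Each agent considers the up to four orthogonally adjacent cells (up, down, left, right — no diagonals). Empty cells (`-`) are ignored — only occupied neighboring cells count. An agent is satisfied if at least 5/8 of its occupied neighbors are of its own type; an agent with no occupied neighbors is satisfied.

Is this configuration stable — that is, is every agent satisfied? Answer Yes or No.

(0,0)O 1/2 ✗
(0,1)X 0/3 ✗
(0,2)O 2/3 ✓
(0,3)O 2/2 ✓
(0,4)O 2/2 ✓
(1,0)O 3/3 ✓
(1,1)O 3/4 ✓
(1,2)O 2/3 ✓
(1,4)O 2/2 ✓
(2,0)O 2/2 ✓
(2,1)O 2/3 ✓
(2,2)X 0/2 ✗
(2,4)O 2/2 ✓
(3,3)X 0/2 ✗
(3,4)O 1/3 ✗
(4,1)X 1/2 ✗
(4,2)X 2/3 ✓
(4,3)O 0/4 ✗
(4,4)X 0/3 ✗
(5,1)O 1/3 ✗
(5,2)X 2/3 ✓
(5,3)X 1/3 ✗
(5,4)O 0/2 ✗
(6,0)X 0/1 ✗
(6,1)O 1/2 ✗
For instance (0,0) has only 1/2 same-type neighbors, below 5/8.

No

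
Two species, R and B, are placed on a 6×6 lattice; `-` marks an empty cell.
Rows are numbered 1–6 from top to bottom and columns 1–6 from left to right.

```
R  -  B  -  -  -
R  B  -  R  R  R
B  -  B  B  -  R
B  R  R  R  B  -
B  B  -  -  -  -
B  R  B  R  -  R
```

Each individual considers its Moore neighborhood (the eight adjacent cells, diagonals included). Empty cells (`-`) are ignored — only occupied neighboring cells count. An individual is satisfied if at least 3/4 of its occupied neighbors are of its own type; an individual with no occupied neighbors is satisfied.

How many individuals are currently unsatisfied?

19

(1,1)R 1/2 not
(1,3)B 1/2 not
(2,1)R 1/3 not
(2,2)B 3/5 not
(2,4)R 1/4 not
(2,5)R 3/4 satisfied
(2,6)R 2/2 satisfied
(3,1)B 2/4 not
(3,3)B 2/6 not
(3,4)B 2/6 not
(3,6)R 2/3 not
(4,1)B 3/4 satisfied
(4,2)R 1/6 not
(4,3)R 2/5 not
(4,4)R 1/4 not
(4,5)B 1/3 not
(5,1)B 3/5 not
(5,2)B 4/7 not
(6,1)B 2/3 not
(6,2)R 0/4 not
(6,3)B 1/3 not
(6,4)R 0/1 not
(6,6)R 0/0 satisfied
Unsatisfied: (1,1), (1,3), (2,1), (2,2), (2,4), (3,1), (3,3), (3,4), (3,6), (4,2), (4,3), (4,4), (4,5), (5,1), (5,2), (6,1), (6,2), (6,3), (6,4) — 19 in total.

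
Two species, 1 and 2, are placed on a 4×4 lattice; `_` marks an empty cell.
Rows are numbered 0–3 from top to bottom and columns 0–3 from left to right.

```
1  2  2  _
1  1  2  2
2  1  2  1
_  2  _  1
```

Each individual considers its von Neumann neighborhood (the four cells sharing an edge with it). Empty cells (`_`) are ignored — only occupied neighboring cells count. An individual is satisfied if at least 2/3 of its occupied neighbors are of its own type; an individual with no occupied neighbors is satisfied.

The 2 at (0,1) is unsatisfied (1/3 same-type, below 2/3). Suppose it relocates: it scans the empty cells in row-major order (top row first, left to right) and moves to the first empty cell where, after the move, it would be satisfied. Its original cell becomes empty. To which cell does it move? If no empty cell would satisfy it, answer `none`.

(0,3)

Vacating (0,1). Empty cells in order:
  (0,3): 2/2 same-type → satisfied — stop here.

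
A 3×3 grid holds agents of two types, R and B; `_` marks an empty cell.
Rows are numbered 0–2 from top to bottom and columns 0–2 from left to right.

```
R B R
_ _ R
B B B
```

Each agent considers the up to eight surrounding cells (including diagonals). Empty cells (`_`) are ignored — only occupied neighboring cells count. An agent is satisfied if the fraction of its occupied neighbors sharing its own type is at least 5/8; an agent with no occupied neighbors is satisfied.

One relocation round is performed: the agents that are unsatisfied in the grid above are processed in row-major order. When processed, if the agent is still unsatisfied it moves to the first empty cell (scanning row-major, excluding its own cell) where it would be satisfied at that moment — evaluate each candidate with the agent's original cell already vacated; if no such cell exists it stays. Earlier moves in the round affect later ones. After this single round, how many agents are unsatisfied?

2

Initially unsatisfied (in order): (0,0), (0,1), (0,2), (1,2), (2,2).
  (0,0): no empty cell satisfies it; stays.
  (0,1) → (1,0).
  (0,2): now satisfied by earlier moves; stays.
  (1,2) → (0,1).
  (2,2): now satisfied by earlier moves; stays.
Resulting grid:
R R R
B _ _
B B B
Unsatisfied now: (0,0), (1,0).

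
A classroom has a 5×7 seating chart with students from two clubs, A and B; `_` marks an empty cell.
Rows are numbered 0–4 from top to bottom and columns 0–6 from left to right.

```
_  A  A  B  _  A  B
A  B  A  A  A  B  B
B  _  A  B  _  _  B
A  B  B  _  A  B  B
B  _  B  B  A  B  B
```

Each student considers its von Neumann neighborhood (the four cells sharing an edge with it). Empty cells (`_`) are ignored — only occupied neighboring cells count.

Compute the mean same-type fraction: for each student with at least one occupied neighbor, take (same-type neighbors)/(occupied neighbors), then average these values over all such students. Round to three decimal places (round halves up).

Row 0: (0,1)A 1/2 · (0,2)A 2/3 · (0,3)B 0/2 · (0,5)A 0/2 · (0,6)B 1/2
Row 1: (1,0)A 0/2 · (1,1)B 0/3 · (1,2)A 3/4 · (1,3)A 2/4 · (1,4)A 1/2 · (1,5)B 1/3 · (1,6)B 3/3
Row 2: (2,0)B 0/2 · (2,2)A 1/3 · (2,3)B 0/2 · (2,6)B 2/2
Row 3: (3,0)A 0/3 · (3,1)B 1/2 · (3,2)B 2/3 · (3,4)A 1/2 · (3,5)B 2/3 · (3,6)B 3/3
Row 4: (4,0)B 0/1 · (4,2)B 2/2 · (4,3)B 1/2 · (4,4)A 1/3 · (4,5)B 2/3 · (4,6)B 2/2
Sum over 28 students: 1/2 + 2/3 + 0/2 + 0/2 + 1/2 + 0/2 + 0/3 + 3/4 + 2/4 + 1/2 + 1/3 + 3/3 + 0/2 + 1/3 + 0/2 + 2/2 + 0/3 + 1/2 + 2/3 + 1/2 + 2/3 + 3/3 + 0/1 + 2/2 + 1/2 + 1/3 + 2/3 + 2/2 = 155/12; mean = 155/12 ÷ 28 = 155/336 = 0.461309… → 0.461.

0.461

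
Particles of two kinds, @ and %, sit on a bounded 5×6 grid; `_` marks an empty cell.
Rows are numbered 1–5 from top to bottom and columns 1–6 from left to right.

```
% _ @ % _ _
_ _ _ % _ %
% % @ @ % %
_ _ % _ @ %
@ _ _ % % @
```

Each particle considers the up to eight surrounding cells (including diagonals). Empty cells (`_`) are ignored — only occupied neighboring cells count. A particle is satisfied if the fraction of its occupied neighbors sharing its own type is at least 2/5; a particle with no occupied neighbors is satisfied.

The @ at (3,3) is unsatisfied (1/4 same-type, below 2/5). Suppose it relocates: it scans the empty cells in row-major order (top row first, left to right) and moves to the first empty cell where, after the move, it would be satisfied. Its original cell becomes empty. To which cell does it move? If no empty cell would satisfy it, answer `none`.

(1,2)

Vacating (3,3). Empty cells in order:
  (1,2): 1/2 same-type → satisfied — stop here.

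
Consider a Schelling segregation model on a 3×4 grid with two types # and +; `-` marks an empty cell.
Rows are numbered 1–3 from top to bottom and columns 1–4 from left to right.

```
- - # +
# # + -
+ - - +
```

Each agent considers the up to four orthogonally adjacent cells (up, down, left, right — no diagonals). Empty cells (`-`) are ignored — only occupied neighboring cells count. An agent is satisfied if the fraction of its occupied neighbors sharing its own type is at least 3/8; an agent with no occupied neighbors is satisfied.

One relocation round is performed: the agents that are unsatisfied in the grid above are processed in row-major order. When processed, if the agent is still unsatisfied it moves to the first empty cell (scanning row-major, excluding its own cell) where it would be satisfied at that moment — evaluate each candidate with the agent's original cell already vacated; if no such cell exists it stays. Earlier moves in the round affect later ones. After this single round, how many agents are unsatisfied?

Initially unsatisfied (in order): (1,3), (1,4), (2,3), (3,1).
  (1,3) → (1,1).
  (1,4): now satisfied by earlier moves; stays.
  (2,3) → (1,3).
  (3,1) → (2,3).
Resulting grid:
# - + +
# # + -
- - - +
All satisfied now.

0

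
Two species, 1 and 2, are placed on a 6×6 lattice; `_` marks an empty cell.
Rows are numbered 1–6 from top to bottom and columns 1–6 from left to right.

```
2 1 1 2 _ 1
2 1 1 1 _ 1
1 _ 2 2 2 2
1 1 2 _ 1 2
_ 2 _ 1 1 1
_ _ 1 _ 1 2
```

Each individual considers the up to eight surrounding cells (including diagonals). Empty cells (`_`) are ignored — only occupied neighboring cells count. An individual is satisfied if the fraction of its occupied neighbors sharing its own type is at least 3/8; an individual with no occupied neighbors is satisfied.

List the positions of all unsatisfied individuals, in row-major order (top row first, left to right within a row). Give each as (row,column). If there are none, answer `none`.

(1,1)2 1/3 ✗
(1,2)1 3/5 ✓
(1,3)1 4/5 ✓
(1,4)2 0/3 ✗
(1,6)1 1/1 ✓
(2,1)2 1/4 ✗
(2,2)1 4/7 ✓
(2,3)1 4/7 ✓
(2,4)1 2/6 ✗
(2,6)1 1/3 ✗
(3,1)1 3/4 ✓
(3,3)2 2/6 ✗
(3,4)2 3/6 ✓
(3,5)2 3/6 ✓
(3,6)2 2/4 ✓
(4,1)1 2/3 ✓
(4,2)1 2/5 ✓
(4,3)2 3/5 ✓
(4,5)1 3/7 ✓
(4,6)2 2/5 ✓
(5,2)2 1/4 ✗
(5,4)1 4/5 ✓
(5,5)1 4/6 ✓
(5,6)1 3/5 ✓
(6,3)1 1/2 ✓
(6,5)1 3/4 ✓
(6,6)2 0/3 ✗

(1,1), (1,4), (2,1), (2,4), (2,6), (3,3), (5,2), (6,6)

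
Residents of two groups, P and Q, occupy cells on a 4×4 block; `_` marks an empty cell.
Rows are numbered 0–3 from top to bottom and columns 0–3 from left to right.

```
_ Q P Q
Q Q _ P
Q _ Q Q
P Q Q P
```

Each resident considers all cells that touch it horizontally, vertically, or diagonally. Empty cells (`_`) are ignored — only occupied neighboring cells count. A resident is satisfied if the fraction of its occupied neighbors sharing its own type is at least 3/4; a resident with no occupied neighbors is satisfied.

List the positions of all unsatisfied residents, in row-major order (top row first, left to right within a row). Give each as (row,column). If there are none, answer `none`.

Row 0: (0,1)Q 2/3 not · (0,2)P 1/4 not · (0,3)Q 0/2 not
Row 1: (1,0)Q 3/3 satisfied · (1,1)Q 4/5 satisfied · (1,3)P 1/4 not
Row 2: (2,0)Q 3/4 satisfied · (2,2)Q 4/6 not · (2,3)Q 2/4 not
Row 3: (3,0)P 0/2 not · (3,1)Q 3/4 satisfied · (3,2)Q 3/4 satisfied · (3,3)P 0/3 not

(0,1), (0,2), (0,3), (1,3), (2,2), (2,3), (3,0), (3,3)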